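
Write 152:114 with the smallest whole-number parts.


GCD(152, 114) = 38
152/38 : 114/38
= 4:3

4:3


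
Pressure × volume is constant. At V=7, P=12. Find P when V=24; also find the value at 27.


Inverse proportion: x × y = constant
k = 7 × 12 = 84
At x=24: k/24 = 3.50
At x=27: k/27 = 3.11
= 3.50 and 3.11

3.50 and 3.11


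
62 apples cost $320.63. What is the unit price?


Unit rate = total / quantity
= 320.63 / 62
= $5.17 per unit

$5.17 per unit


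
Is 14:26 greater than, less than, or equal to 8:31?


14/26 = 0.5385
8/31 = 0.2581
0.5385 > 0.2581, so 14:26 is greater
= greater than

greater than


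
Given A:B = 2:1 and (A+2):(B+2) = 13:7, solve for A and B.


Let A = 2k, B = 1k.
(2k + 2) / (1k + 2) = 13/7
Cross-multiply: 7(2k + 2) = 13(1k + 2)
14k + 14 = 13k + 26
14k - 13k = 26 - 14
1k = 12
k = 12/1 = 12
A = 2×12 = 24, B = 1×12 = 12
= A = 24, B = 12

A = 24, B = 12


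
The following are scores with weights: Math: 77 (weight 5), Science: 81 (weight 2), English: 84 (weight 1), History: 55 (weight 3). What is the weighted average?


Numerator = 77×5 + 81×2 + 84×1 + 55×3
= 385 + 162 + 84 + 165
= 796
Total weight = 11
Weighted avg = 796/11
= 72.36

72.36


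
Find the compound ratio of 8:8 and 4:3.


Compound ratio = (8×4) : (8×3)
= 32:24
GCD = 8
= 4:3

4:3


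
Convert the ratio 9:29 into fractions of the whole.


Total parts = 9 + 29 = 38
First part: 9/38 = 9/38
Second part: 29/38 = 29/38
= 9/38 and 29/38

9/38 and 29/38


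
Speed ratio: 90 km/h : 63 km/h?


Ratio = 90:63
GCD = 9
Simplified = 10:7
Time ratio (same distance) = 7:10
Speed ratio = 10:7

10:7


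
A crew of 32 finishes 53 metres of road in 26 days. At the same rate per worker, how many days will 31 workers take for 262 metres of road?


Days ∝ work / workers, so d₂ = d₁ × (m₁/m₂) × (w₂/w₁)
Workers factor (inverse): 32/31 ≈ 1.0323
Work factor (direct): 262/53 ≈ 4.9434
d₂ = 26 × 32/31 × 262/53 = (26 × 32 × 262) / (31 × 53) = 217984/1643
≈ 132.67 days

132.67 days


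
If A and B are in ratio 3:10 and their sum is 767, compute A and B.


Let A = 3k, B = 10k.
3k + 10k = 767
13k = 767 → k = 767/13 = 59
A = 3×59 = 177, B = 10×59 = 590
= A = 177, B = 590

A = 177, B = 590


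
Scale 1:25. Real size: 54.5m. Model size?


Model size = real / scale
= 54.5 / 25
= 2.1800 m

2.1800 m


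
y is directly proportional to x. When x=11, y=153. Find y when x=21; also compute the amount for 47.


Direct proportion: y/x = constant
k = 153/11 ≈ 13.9091
y at x=21: k × 21 = 153 × 21 / 11 = 3213/11 ≈ 292.09
y at x=47: k × 47 = 153 × 47 / 11 = 7191/11 ≈ 653.73
= 292.09 and 653.73

292.09 and 653.73


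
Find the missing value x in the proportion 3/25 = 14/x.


Cross multiply: 3 × x = 25 × 14
3x = 350
x = 350 / 3
= 116.67

116.67


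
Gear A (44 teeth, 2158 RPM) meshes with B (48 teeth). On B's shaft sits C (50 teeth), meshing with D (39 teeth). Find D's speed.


Stage 1: RPM_B = RPM_A × t_A/t_B = 2158 × 44/48 = 94952/48 ≈ 1978.17
B and C share a shaft → RPM_C = RPM_B
Stage 2: RPM_D = RPM_C × t_C/t_D = RPM_A × (t_A×t_C)/(t_B×t_D)
Overall ratio = (44×50)/(48×39) = 2200/1872
RPM_D = 2158 × 2200/1872 = 4747600/1872
≈ 2536.11 RPM

2536.11 RPM


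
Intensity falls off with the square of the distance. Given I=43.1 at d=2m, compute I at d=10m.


I₁d₁² = I₂d₂²
I₂ = I₁ × (d₁/d₂)²
= 43.1 × (2/10)²
= 43.1 × 4/100
= 172.4/100
= 1.7240

1.7240


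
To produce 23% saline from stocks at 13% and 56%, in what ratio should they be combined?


Let x parts of 13% mix with y parts of 56%.
13x + 56y = 23(x + y)
13x + 56y = 23x + 23y
x(13 - 23) = y(23 - 56)
x/y = (56 - 23)/(23 - 13) = 33/10
Simplify: 33:10
= 33:10

33:10


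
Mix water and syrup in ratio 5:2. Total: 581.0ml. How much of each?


Total parts = 5 + 2 = 7
water: 581.0 × 5/7 = 415.0ml
syrup: 581.0 × 2/7 = 166.0ml
= 415.0ml and 166.0ml

415.0ml and 166.0ml


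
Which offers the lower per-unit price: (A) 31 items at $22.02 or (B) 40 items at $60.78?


Deal A: $22.02/31 = $0.7103/unit
Deal B: $60.78/40 = $1.5195/unit
A is cheaper per unit
= Deal A

Deal A


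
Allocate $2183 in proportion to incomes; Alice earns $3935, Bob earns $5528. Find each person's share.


Total income = 3935 + 5528 = $9463
Alice: $2183 × 3935/9463 = $907.76
Bob: $2183 × 5528/9463 = $1275.24
= Alice: $907.76, Bob: $1275.24

Alice: $907.76, Bob: $1275.24


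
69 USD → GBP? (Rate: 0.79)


Amount × rate = 69 × 0.79
= 54.51 GBP

54.51 GBP


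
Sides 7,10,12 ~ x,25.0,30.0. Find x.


Scale factor = 25.0/10 = 2.5
Missing side = 7 × 2.5
= 17.5

17.5


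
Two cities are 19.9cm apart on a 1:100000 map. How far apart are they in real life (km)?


Real distance = map distance × scale
= 19.9cm × 100000
= 1990000 cm = 19900.0 m
= 19.900 km

19.900 km


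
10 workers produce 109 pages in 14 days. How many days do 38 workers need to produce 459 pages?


Days ∝ work / workers, so d₂ = d₁ × (m₁/m₂) × (w₂/w₁)
Workers factor (inverse): 10/38 ≈ 0.2632
Work factor (direct): 459/109 ≈ 4.2110
d₂ = 14 × 10/38 × 459/109 = (14 × 10 × 459) / (38 × 109) = 64260/4142
≈ 15.51 days

15.51 days


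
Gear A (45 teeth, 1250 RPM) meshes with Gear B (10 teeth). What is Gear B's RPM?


Gear ratio = 45:10 = 9:2
RPM_B = RPM_A × (teeth_A / teeth_B)
= 1250 × (45/10)
= 5625.0 RPM

5625.0 RPM


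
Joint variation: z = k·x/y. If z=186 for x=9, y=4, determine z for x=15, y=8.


z = k·x/y
Solve for k using the known point: k = z·y/x = 186×4/9 = 744/9 ≈ 82.6667
Now evaluate at x=15, y=8:
z = k × 15 / 8 = (744 × 15) / (9 × 8) = 11160/72
= 155.0000

155.0000


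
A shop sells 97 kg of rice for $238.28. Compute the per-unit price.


Unit rate = total / quantity
= 238.28 / 97
= $2.46 per unit

$2.46 per unit


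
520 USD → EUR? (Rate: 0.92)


Amount × rate = 520 × 0.92
= 478.40 EUR

478.40 EUR


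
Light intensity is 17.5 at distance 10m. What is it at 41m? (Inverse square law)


I₁d₁² = I₂d₂²
I₂ = I₁ × (d₁/d₂)²
= 17.5 × (10/41)²
= 17.5 × 100/1681
= 1750/1681
≈ 1.0410

1.0410


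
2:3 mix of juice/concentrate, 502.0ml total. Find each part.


Total parts = 2 + 3 = 5
juice: 502.0 × 2/5 = 200.8ml
concentrate: 502.0 × 3/5 = 301.2ml
= 200.8ml and 301.2ml

200.8ml and 301.2ml


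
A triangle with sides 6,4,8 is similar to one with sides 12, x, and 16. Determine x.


Scale factor = 12/6 = 2
Missing side = 4 × 2
= 8.0

8.0


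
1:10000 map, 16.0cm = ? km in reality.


Real distance = map distance × scale
= 16.0cm × 10000
= 160000 cm = 1600.0 m
= 1.600 km

1.600 km


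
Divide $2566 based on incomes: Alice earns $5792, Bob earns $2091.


Total income = 5792 + 2091 = $7883
Alice: $2566 × 5792/7883 = $1885.36
Bob: $2566 × 2091/7883 = $680.64
= Alice: $1885.36, Bob: $680.64

Alice: $1885.36, Bob: $680.64


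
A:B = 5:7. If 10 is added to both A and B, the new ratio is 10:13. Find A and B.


Let A = 5k, B = 7k.
(5k + 10) / (7k + 10) = 10/13
Cross-multiply: 13(5k + 10) = 10(7k + 10)
65k + 130 = 70k + 100
65k - 70k = 100 - 130
-5k = -30
k = -30/-5 = 6
A = 5×6 = 30, B = 7×6 = 42
= A = 30, B = 42

A = 30, B = 42


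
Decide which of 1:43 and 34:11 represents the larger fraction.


1/43 = 0.0233
34/11 = 3.0909
0.0233 < 3.0909, so 1:43 is less
= 34:11

34:11


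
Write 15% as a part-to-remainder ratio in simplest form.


15% means 15 parts out of 100; remainder = 85
Part : remainder = 15:85
GCD = 5
= 3:17

3:17


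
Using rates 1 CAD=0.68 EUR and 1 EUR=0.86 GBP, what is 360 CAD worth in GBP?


Step 1: 360 CAD × 0.68 = 244.80 EUR
Step 2: 244.80 EUR × 0.86 = 210.53 GBP
Implied rate CAD→GBP = 0.68 × 0.86 = 0.5848
= 210.53 GBP

210.53 GBP


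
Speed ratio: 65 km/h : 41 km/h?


Ratio = 65:41
GCD = 1
Simplified = 65:41
Time ratio (same distance) = 41:65
Speed ratio = 65:41

65:41


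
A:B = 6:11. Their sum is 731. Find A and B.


Let A = 6k, B = 11k.
6k + 11k = 731
17k = 731 → k = 731/17 = 43
A = 6×43 = 258, B = 11×43 = 473
= A = 258, B = 473

A = 258, B = 473


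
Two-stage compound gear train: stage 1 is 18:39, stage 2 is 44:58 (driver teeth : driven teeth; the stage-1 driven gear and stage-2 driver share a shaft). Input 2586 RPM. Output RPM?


Stage 1: RPM_B = RPM_A × t_A/t_B = 2586 × 18/39 = 46548/39 ≈ 1193.54
B and C share a shaft → RPM_C = RPM_B
Stage 2: RPM_D = RPM_C × t_C/t_D = RPM_A × (t_A×t_C)/(t_B×t_D)
Overall ratio = (18×44)/(39×58) = 792/2262
RPM_D = 2586 × 792/2262 = 2048112/2262
≈ 905.44 RPM

905.44 RPM


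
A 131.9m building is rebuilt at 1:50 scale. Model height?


Model size = real / scale
= 131.9 / 50
= 2.6380 m

2.6380 m


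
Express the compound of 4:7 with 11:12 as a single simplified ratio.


Compound ratio = (4×11) : (7×12)
= 44:84
GCD = 4
= 11:21

11:21


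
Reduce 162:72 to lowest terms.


GCD(162, 72) = 18
162/18 : 72/18
= 9:4

9:4


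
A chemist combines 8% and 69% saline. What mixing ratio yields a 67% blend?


Let x parts of 8% mix with y parts of 69%.
8x + 69y = 67(x + y)
8x + 69y = 67x + 67y
x(8 - 67) = y(67 - 69)
x/y = (69 - 67)/(67 - 8) = 2/59
Simplify: 2:59
= 2:59

2:59


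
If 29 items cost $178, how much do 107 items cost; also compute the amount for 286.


Direct proportion: y/x = constant
k = 178/29 ≈ 6.1379
y at x=107: k × 107 = 178 × 107 / 29 = 19046/29 ≈ 656.76
y at x=286: k × 286 = 178 × 286 / 29 = 50908/29 ≈ 1755.45
= 656.76 and 1755.45

656.76 and 1755.45


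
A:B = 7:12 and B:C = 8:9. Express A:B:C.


Match B: multiply A:B by 8 → 56:96
Multiply B:C by 12 → 96:108
Combined: 56:96:108
GCD = 4
= 14:24:27

14:24:27


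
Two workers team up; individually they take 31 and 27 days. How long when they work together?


Rate of A = 1/31 per day
Rate of B = 1/27 per day
Combined rate = 1/31 + 1/27 = 58/837 ≈ 0.0693 per day
Days = 1 / combined rate = 837/58
≈ 14.43 days

14.43 days


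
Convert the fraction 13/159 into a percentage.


Percentage = (part / whole) × 100
= (13 / 159) × 100
≈ 8.18%

8.18%


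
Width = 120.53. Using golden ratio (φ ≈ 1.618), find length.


φ = (1 + √5) / 2 ≈ 1.618
Length = width × φ = 120.53 × 1.618 = 195.01754
≈ 195.02

195.02


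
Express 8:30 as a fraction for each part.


Total parts = 8 + 30 = 38
First part: 8/38 = 4/19
Second part: 30/38 = 15/19
= 4/19 and 15/19

4/19 and 15/19


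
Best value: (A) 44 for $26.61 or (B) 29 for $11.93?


Deal A: $26.61/44 = $0.6048/unit
Deal B: $11.93/29 = $0.4114/unit
B is cheaper per unit
= Deal B

Deal B


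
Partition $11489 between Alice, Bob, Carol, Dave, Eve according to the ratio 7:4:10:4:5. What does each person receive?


Total parts = 7 + 4 + 10 + 4 + 5 = 30
Alice: 11489 × 7/30 = 2680.77
Bob: 11489 × 4/30 = 1531.87
Carol: 11489 × 10/30 = 3829.67
Dave: 11489 × 4/30 = 1531.87
Eve: 11489 × 5/30 = 1914.83
= Alice: $2680.77, Bob: $1531.87, Carol: $3829.67, Dave: $1531.87, Eve: $1914.83

Alice: $2680.77, Bob: $1531.87, Carol: $3829.67, Dave: $1531.87, Eve: $1914.83


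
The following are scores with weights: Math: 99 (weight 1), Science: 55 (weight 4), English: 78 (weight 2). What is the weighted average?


Numerator = 99×1 + 55×4 + 78×2
= 99 + 220 + 156
= 475
Total weight = 7
Weighted avg = 475/7
= 67.86

67.86


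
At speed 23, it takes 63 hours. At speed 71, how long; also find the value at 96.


Inverse proportion: x × y = constant
k = 23 × 63 = 1449
At x=71: k/71 = 20.41
At x=96: k/96 = 15.09
= 20.41 and 15.09

20.41 and 15.09


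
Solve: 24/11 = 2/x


Cross multiply: 24 × x = 11 × 2
24x = 22
x = 22 / 24
= 0.92

0.92


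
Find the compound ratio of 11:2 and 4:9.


Compound ratio = (11×4) : (2×9)
= 44:18
GCD = 2
= 22:9

22:9


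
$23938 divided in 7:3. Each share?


Total parts = 7 + 3 = 10
Part 1: 23938 × 7/10 = 16756.60
Part 2: 23938 × 3/10 = 7181.40
= Part 1: $16756.60, Part 2: $7181.40

Part 1: $16756.60, Part 2: $7181.40


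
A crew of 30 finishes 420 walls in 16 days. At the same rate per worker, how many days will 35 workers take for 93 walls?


Days ∝ work / workers, so d₂ = d₁ × (m₁/m₂) × (w₂/w₁)
Workers factor (inverse): 30/35 ≈ 0.8571
Work factor (direct): 93/420 ≈ 0.2214
d₂ = 16 × 30/35 × 93/420 = (16 × 30 × 93) / (35 × 420) = 44640/14700
≈ 3.04 days

3.04 days


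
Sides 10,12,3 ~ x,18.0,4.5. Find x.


Scale factor = 18.0/12 = 1.5
Missing side = 10 × 1.5
= 15.0

15.0


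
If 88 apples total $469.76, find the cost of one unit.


Unit rate = total / quantity
= 469.76 / 88
= $5.34 per unit

$5.34 per unit


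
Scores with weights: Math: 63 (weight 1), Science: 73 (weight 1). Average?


Numerator = 63×1 + 73×1
= 63 + 73
= 136
Total weight = 2
Weighted avg = 136/2
= 68.00

68.00


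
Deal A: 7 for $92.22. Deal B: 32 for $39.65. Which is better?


Deal A: $92.22/7 = $13.1743/unit
Deal B: $39.65/32 = $1.2391/unit
B is cheaper per unit
= Deal B

Deal B


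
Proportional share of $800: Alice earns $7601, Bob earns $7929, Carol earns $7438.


Total income = 7601 + 7929 + 7438 = $22968
Alice: $800 × 7601/22968 = $264.75
Bob: $800 × 7929/22968 = $276.18
Carol: $800 × 7438/22968 = $259.07
= Alice: $264.75, Bob: $276.18, Carol: $259.07

Alice: $264.75, Bob: $276.18, Carol: $259.07


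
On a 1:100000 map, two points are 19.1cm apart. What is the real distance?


Real distance = map distance × scale
= 19.1cm × 100000
= 1910000 cm = 19100.0 m
= 19.100 km

19.100 km


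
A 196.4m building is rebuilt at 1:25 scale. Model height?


Model size = real / scale
= 196.4 / 25
= 7.8560 m

7.8560 m


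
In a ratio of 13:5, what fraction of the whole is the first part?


Total parts = 13 + 5 = 18
First part: 13/18 = 13/18
= 13/18

13/18


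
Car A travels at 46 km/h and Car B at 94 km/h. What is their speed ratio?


Ratio = 46:94
GCD = 2
Simplified = 23:47
Time ratio (same distance) = 47:23
Speed ratio = 23:47

23:47


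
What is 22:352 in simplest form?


GCD(22, 352) = 22
22/22 : 352/22
= 1:16

1:16


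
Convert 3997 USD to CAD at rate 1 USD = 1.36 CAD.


Amount × rate = 3997 × 1.36
= 5435.92 CAD

5435.92 CAD


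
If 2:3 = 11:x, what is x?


Cross multiply: 2 × x = 3 × 11
2x = 33
x = 33 / 2
= 16.50

16.50


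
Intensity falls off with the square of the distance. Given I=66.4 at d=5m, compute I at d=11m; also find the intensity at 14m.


I₁d₁² = I₂d₂²
I at 11m = 66.4 × (5/11)² = 66.4 × 25/121 = 1660/121 ≈ 13.7190
I at 14m = 66.4 × (5/14)² = 66.4 × 25/196 = 1660/196 ≈ 8.4694
= 13.7190 and 8.4694

13.7190 and 8.4694


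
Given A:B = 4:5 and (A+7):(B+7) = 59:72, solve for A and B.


Let A = 4k, B = 5k.
(4k + 7) / (5k + 7) = 59/72
Cross-multiply: 72(4k + 7) = 59(5k + 7)
288k + 504 = 295k + 413
288k - 295k = 413 - 504
-7k = -91
k = -91/-7 = 13
A = 4×13 = 52, B = 5×13 = 65
= A = 52, B = 65

A = 52, B = 65


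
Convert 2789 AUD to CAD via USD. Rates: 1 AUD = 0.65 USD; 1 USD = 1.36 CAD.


Step 1: 2789 AUD × 0.65 = 1812.85 USD
Step 2: 1812.85 USD × 1.36 = 2465.48 CAD
Implied rate AUD→CAD = 0.65 × 1.36 = 0.8840
= 2465.48 CAD

2465.48 CAD


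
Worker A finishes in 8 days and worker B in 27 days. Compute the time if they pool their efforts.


Rate of A = 1/8 per day
Rate of B = 1/27 per day
Combined rate = 1/8 + 1/27 = 35/216 ≈ 0.1620 per day
Days = 1 / combined rate = 216/35
≈ 6.17 days

6.17 days


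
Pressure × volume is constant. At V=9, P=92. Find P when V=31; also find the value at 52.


Inverse proportion: x × y = constant
k = 9 × 92 = 828
At x=31: k/31 = 26.71
At x=52: k/52 = 15.92
= 26.71 and 15.92

26.71 and 15.92


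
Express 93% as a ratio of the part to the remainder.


93% means 93 parts out of 100; remainder = 7
Part : remainder = 93:7
GCD = 1
= 93:7

93:7


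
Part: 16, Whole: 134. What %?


Percentage = (part / whole) × 100
= (16 / 134) × 100
≈ 11.94%

11.94%


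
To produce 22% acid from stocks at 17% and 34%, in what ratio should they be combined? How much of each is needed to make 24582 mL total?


Let x parts of 17% mix with y parts of 34%.
17x + 34y = 22(x + y)
17x + 34y = 22x + 22y
x(17 - 22) = y(22 - 34)
x/y = (34 - 22)/(22 - 17) = 12/5
Simplify: 12:5
Total parts = 17; one part = 24582/17 = 1446.00 mL
17% solution: 12×1446.00 = 17352.00 mL
34% solution: 5×1446.00 = 7230.00 mL
= ratio 12:5; 17352.00 mL and 7230.00 mL

ratio 12:5; 17352.00 mL and 7230.00 mL


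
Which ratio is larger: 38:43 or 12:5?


38/43 = 0.8837
12/5 = 2.4000
0.8837 < 2.4000, so 38:43 is less
= 12:5

12:5


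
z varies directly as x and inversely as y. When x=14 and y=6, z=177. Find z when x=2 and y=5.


z = k·x/y
Solve for k using the known point: k = z·y/x = 177×6/14 = 1062/14 ≈ 75.8571
Now evaluate at x=2, y=5:
z = k × 2 / 5 = (1062 × 2) / (14 × 5) = 2124/70
≈ 30.3429

30.3429


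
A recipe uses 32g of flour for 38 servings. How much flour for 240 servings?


Direct proportion: y/x = constant
k = 32/38 ≈ 0.8421
y₂ = k × 240 = 32 × 240 / 38 = 7680/38
≈ 202.11

202.11


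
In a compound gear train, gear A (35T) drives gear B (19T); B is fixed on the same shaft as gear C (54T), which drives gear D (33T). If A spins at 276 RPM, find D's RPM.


Stage 1: RPM_B = RPM_A × t_A/t_B = 276 × 35/19 = 9660/19 ≈ 508.42
B and C share a shaft → RPM_C = RPM_B
Stage 2: RPM_D = RPM_C × t_C/t_D = RPM_A × (t_A×t_C)/(t_B×t_D)
Overall ratio = (35×54)/(19×33) = 1890/627
RPM_D = 276 × 1890/627 = 521640/627
≈ 831.96 RPM

831.96 RPM


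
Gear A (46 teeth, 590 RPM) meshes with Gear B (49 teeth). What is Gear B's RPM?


Gear ratio = 46:49 = 46:49
RPM_B = RPM_A × (teeth_A / teeth_B)
= 590 × (46/49)
= 553.9 RPM

553.9 RPM


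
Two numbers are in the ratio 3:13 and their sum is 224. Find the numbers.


Let A = 3k, B = 13k.
3k + 13k = 224
16k = 224 → k = 224/16 = 14
A = 3×14 = 42, B = 13×14 = 182
= A = 42, B = 182

A = 42, B = 182


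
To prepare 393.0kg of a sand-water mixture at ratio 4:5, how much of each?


Total parts = 4 + 5 = 9
sand: 393.0 × 4/9 = 174.7kg
water: 393.0 × 5/9 = 218.3kg
= 174.7kg and 218.3kg

174.7kg and 218.3kg


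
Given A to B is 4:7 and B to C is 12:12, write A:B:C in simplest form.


Match B: multiply A:B by 12 → 48:84
Multiply B:C by 7 → 84:84
Combined: 48:84:84
GCD = 12
= 4:7:7

4:7:7


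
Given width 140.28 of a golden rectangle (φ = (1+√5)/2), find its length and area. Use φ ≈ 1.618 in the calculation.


φ = (1 + √5) / 2 ≈ 1.618
Length = width × φ = 140.28 × 1.618 = 226.97304
≈ 226.97
Area = width × length = 140.28 × 226.97304 = 31839.7780512 ≈ 31839.78
= Length: 226.97, Area: 31839.78

Length: 226.97, Area: 31839.78


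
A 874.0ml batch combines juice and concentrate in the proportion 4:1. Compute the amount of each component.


Total parts = 4 + 1 = 5
juice: 874.0 × 4/5 = 699.2ml
concentrate: 874.0 × 1/5 = 174.8ml
= 699.2ml and 174.8ml

699.2ml and 174.8ml


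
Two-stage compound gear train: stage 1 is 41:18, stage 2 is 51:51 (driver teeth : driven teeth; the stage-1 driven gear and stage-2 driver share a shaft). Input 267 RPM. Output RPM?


Stage 1: RPM_B = RPM_A × t_A/t_B = 267 × 41/18 = 10947/18 ≈ 608.17
B and C share a shaft → RPM_C = RPM_B
Stage 2: RPM_D = RPM_C × t_C/t_D = RPM_A × (t_A×t_C)/(t_B×t_D)
Overall ratio = (41×51)/(18×51) = 2091/918
RPM_D = 267 × 2091/918 = 558297/918
≈ 608.17 RPM

608.17 RPM


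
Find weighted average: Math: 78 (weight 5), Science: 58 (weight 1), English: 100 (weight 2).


Numerator = 78×5 + 58×1 + 100×2
= 390 + 58 + 200
= 648
Total weight = 8
Weighted avg = 648/8
= 81.00

81.00


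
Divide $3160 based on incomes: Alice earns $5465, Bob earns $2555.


Total income = 5465 + 2555 = $8020
Alice: $3160 × 5465/8020 = $2153.29
Bob: $3160 × 2555/8020 = $1006.71
= Alice: $2153.29, Bob: $1006.71

Alice: $2153.29, Bob: $1006.71


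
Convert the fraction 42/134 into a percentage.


Percentage = (part / whole) × 100
= (42 / 134) × 100
≈ 31.34%

31.34%


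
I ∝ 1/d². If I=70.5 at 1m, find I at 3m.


I₁d₁² = I₂d₂²
I₂ = I₁ × (d₁/d₂)²
= 70.5 × (1/3)²
= 70.5 × 1/9
= 70.5/9
≈ 7.8333

7.8333


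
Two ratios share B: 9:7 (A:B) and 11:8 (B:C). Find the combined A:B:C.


Match B: multiply A:B by 11 → 99:77
Multiply B:C by 7 → 77:56
Combined: 99:77:56
GCD = 1
= 99:77:56

99:77:56


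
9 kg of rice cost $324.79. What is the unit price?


Unit rate = total / quantity
= 324.79 / 9
= $36.09 per unit

$36.09 per unit


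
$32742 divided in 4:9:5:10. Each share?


Total parts = 4 + 9 + 5 + 10 = 28
Part 1: 32742 × 4/28 = 4677.43
Part 2: 32742 × 9/28 = 10524.21
Part 3: 32742 × 5/28 = 5846.79
Part 4: 32742 × 10/28 = 11693.57
= Part 1: $4677.43, Part 2: $10524.21, Part 3: $5846.79, Part 4: $11693.57

Part 1: $4677.43, Part 2: $10524.21, Part 3: $5846.79, Part 4: $11693.57


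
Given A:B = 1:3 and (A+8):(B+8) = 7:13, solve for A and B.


Let A = 1k, B = 3k.
(1k + 8) / (3k + 8) = 7/13
Cross-multiply: 13(1k + 8) = 7(3k + 8)
13k + 104 = 21k + 56
13k - 21k = 56 - 104
-8k = -48
k = -48/-8 = 6
A = 1×6 = 6, B = 3×6 = 18
= A = 6, B = 18

A = 6, B = 18


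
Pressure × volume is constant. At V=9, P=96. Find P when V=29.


Inverse proportion: x × y = constant
k = 9 × 96 = 864
y₂ = k / 29 = 864 / 29
= 29.79

29.79


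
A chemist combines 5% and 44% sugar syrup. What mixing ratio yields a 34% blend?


Let x parts of 5% mix with y parts of 44%.
5x + 44y = 34(x + y)
5x + 44y = 34x + 34y
x(5 - 34) = y(34 - 44)
x/y = (44 - 34)/(34 - 5) = 10/29
Simplify: 10:29
= 10:29

10:29


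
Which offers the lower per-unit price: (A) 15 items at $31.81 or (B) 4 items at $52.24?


Deal A: $31.81/15 = $2.1207/unit
Deal B: $52.24/4 = $13.0600/unit
A is cheaper per unit
= Deal A

Deal A


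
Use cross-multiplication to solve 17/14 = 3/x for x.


Cross multiply: 17 × x = 14 × 3
17x = 42
x = 42 / 17
= 2.47

2.47


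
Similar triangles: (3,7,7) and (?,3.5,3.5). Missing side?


Scale factor = 3.5/7 = 0.5
Missing side = 3 × 0.5
= 1.5

1.5


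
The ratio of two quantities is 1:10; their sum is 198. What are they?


Let A = 1k, B = 10k.
1k + 10k = 198
11k = 198 → k = 198/11 = 18
A = 1×18 = 18, B = 10×18 = 180
= A = 18, B = 180

A = 18, B = 180


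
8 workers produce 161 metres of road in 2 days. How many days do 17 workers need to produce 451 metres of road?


Days ∝ work / workers, so d₂ = d₁ × (m₁/m₂) × (w₂/w₁)
Workers factor (inverse): 8/17 ≈ 0.4706
Work factor (direct): 451/161 ≈ 2.8012
d₂ = 2 × 8/17 × 451/161 = (2 × 8 × 451) / (17 × 161) = 7216/2737
≈ 2.64 days

2.64 days


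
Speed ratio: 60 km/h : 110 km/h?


Ratio = 60:110
GCD = 10
Simplified = 6:11
Time ratio (same distance) = 11:6
Speed ratio = 6:11

6:11


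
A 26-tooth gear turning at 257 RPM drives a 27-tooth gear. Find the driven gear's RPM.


Gear ratio = 26:27 = 26:27
RPM_B = RPM_A × (teeth_A / teeth_B)
= 257 × (26/27)
= 247.5 RPM

247.5 RPM


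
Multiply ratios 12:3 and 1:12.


Compound ratio = (12×1) : (3×12)
= 12:36
GCD = 12
= 1:3

1:3


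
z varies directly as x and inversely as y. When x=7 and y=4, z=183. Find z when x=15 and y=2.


z = k·x/y
Solve for k using the known point: k = z·y/x = 183×4/7 = 732/7 ≈ 104.5714
Now evaluate at x=15, y=2:
z = k × 15 / 2 = (732 × 15) / (7 × 2) = 10980/14
≈ 784.2857

784.2857


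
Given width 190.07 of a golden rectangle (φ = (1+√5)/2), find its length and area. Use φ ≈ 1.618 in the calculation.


φ = (1 + √5) / 2 ≈ 1.618
Length = width × φ = 190.07 × 1.618 = 307.53326
≈ 307.53
Area = width × length = 190.07 × 307.53326 = 58452.8467282 ≈ 58452.85
= Length: 307.53, Area: 58452.85

Length: 307.53, Area: 58452.85


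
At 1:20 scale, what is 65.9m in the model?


Model size = real / scale
= 65.9 / 20
= 3.2950 m

3.2950 m


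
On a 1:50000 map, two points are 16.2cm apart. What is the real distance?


Real distance = map distance × scale
= 16.2cm × 50000
= 810000 cm = 8100.0 m
= 8.100 km

8.100 km


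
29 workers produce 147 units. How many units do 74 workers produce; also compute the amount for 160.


Direct proportion: y/x = constant
k = 147/29 ≈ 5.0690
y at x=74: k × 74 = 147 × 74 / 29 = 10878/29 ≈ 375.10
y at x=160: k × 160 = 147 × 160 / 29 = 23520/29 ≈ 811.03
= 375.10 and 811.03

375.10 and 811.03


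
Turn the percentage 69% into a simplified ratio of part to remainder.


69% means 69 parts out of 100; remainder = 31
Part : remainder = 69:31
GCD = 1
= 69:31

69:31


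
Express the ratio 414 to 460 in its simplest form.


GCD(414, 460) = 46
414/46 : 460/46
= 9:10

9:10


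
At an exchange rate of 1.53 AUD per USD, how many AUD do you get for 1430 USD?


Amount × rate = 1430 × 1.53
= 2187.90 AUD

2187.90 AUD


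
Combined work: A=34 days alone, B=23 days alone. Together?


Rate of A = 1/34 per day
Rate of B = 1/23 per day
Combined rate = 1/34 + 1/23 = 57/782 ≈ 0.0729 per day
Days = 1 / combined rate = 782/57
≈ 13.72 days

13.72 days


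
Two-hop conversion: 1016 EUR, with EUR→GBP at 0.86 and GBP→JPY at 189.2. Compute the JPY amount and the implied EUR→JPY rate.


Step 1: 1016 EUR × 0.86 = 873.76 GBP
Step 2: 873.76 GBP × 189.2 = 165315.39 JPY
Implied rate EUR→JPY = 0.86 × 189.2 = 162.7120
= 165315.39 JPY; implied rate 162.7120 JPY/EUR

165315.39 JPY; implied rate 162.7120 JPY/EUR


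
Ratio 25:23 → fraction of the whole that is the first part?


Total parts = 25 + 23 = 48
First part: 25/48 = 25/48
= 25/48

25/48


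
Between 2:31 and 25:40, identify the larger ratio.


2/31 = 0.0645
25/40 = 0.6250
0.0645 < 0.6250, so 2:31 is less
= 25:40

25:40


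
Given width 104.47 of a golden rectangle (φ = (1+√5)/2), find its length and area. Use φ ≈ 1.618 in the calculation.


φ = (1 + √5) / 2 ≈ 1.618
Length = width × φ = 104.47 × 1.618 = 169.03246
≈ 169.03
Area = width × length = 104.47 × 169.03246 = 17658.8210962 ≈ 17658.82
= Length: 169.03, Area: 17658.82

Length: 169.03, Area: 17658.82


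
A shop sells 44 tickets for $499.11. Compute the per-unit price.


Unit rate = total / quantity
= 499.11 / 44
= $11.34 per unit

$11.34 per unit


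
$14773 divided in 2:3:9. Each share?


Total parts = 2 + 3 + 9 = 14
Part 1: 14773 × 2/14 = 2110.43
Part 2: 14773 × 3/14 = 3165.64
Part 3: 14773 × 9/14 = 9496.93
= Part 1: $2110.43, Part 2: $3165.64, Part 3: $9496.93

Part 1: $2110.43, Part 2: $3165.64, Part 3: $9496.93


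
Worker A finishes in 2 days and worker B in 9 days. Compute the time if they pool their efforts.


Rate of A = 1/2 per day
Rate of B = 1/9 per day
Combined rate = 1/2 + 1/9 = 11/18 ≈ 0.6111 per day
Days = 1 / combined rate = 18/11
≈ 1.64 days

1.64 days


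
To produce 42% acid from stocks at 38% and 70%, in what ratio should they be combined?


Let x parts of 38% mix with y parts of 70%.
38x + 70y = 42(x + y)
38x + 70y = 42x + 42y
x(38 - 42) = y(42 - 70)
x/y = (70 - 42)/(42 - 38) = 28/4
Simplify: 7:1
= 7:1

7:1


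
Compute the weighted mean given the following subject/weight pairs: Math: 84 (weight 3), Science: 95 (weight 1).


Numerator = 84×3 + 95×1
= 252 + 95
= 347
Total weight = 4
Weighted avg = 347/4
= 86.75

86.75


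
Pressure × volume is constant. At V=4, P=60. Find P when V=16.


Inverse proportion: x × y = constant
k = 4 × 60 = 240
y₂ = k / 16 = 240 / 16
= 15.00

15.00


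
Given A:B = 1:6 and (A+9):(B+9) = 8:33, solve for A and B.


Let A = 1k, B = 6k.
(1k + 9) / (6k + 9) = 8/33
Cross-multiply: 33(1k + 9) = 8(6k + 9)
33k + 297 = 48k + 72
33k - 48k = 72 - 297
-15k = -225
k = -225/-15 = 15
A = 1×15 = 15, B = 6×15 = 90
= A = 15, B = 90

A = 15, B = 90


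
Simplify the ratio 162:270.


GCD(162, 270) = 54
162/54 : 270/54
= 3:5

3:5


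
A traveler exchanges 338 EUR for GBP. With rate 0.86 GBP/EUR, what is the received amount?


Amount × rate = 338 × 0.86
= 290.68 GBP

290.68 GBP


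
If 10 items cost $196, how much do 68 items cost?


Direct proportion: y/x = constant
k = 196/10 = 19.6000
y₂ = k × 68 = 196 × 68 / 10 = 13328/10
= 1332.80

1332.80


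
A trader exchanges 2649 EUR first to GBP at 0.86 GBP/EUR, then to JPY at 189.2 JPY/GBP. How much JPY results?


Step 1: 2649 EUR × 0.86 = 2278.14 GBP
Step 2: 2278.14 GBP × 189.2 = 431024.09 JPY
Implied rate EUR→JPY = 0.86 × 189.2 = 162.7120
= 431024.09 JPY

431024.09 JPY


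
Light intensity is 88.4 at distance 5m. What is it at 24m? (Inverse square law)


I₁d₁² = I₂d₂²
I₂ = I₁ × (d₁/d₂)²
= 88.4 × (5/24)²
= 88.4 × 25/576
= 2210/576
≈ 3.8368

3.8368


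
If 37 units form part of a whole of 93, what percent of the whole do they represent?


Percentage = (part / whole) × 100
= (37 / 93) × 100
≈ 39.78%

39.78%


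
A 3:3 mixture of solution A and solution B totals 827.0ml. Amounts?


Total parts = 3 + 3 = 6
solution A: 827.0 × 3/6 = 413.5ml
solution B: 827.0 × 3/6 = 413.5ml
= 413.5ml and 413.5ml

413.5ml and 413.5ml


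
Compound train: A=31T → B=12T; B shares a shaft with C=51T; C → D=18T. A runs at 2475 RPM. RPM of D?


Stage 1: RPM_B = RPM_A × t_A/t_B = 2475 × 31/12 = 76725/12 = 6393.75
B and C share a shaft → RPM_C = RPM_B
Stage 2: RPM_D = RPM_C × t_C/t_D = RPM_A × (t_A×t_C)/(t_B×t_D)
Overall ratio = (31×51)/(12×18) = 1581/216
RPM_D = 2475 × 1581/216 = 3912975/216
≈ 18115.63 RPM

18115.63 RPM


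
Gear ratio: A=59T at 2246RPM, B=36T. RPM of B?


Gear ratio = 59:36 = 59:36
RPM_B = RPM_A × (teeth_A / teeth_B)
= 2246 × (59/36)
= 3680.9 RPM

3680.9 RPM


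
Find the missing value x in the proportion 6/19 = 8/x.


Cross multiply: 6 × x = 19 × 8
6x = 152
x = 152 / 6
= 25.33

25.33


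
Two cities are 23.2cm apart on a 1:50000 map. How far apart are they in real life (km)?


Real distance = map distance × scale
= 23.2cm × 50000
= 1160000 cm = 11600.0 m
= 11.600 km

11.600 km


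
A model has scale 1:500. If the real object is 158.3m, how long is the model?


Model size = real / scale
= 158.3 / 500
= 0.3166 m

0.3166 m


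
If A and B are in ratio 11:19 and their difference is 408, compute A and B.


Let A = 11k, B = 19k.
19k - 11k = 408
8k = 408 → k = 408/8 = 51
A = 11×51 = 561, B = 19×51 = 969
= A = 561, B = 969

A = 561, B = 969


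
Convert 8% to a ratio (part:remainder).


8% means 8 parts out of 100; remainder = 92
Part : remainder = 8:92
GCD = 4
= 2:23

2:23


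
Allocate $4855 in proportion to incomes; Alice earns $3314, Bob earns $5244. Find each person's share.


Total income = 3314 + 5244 = $8558
Alice: $4855 × 3314/8558 = $1880.05
Bob: $4855 × 5244/8558 = $2974.95
= Alice: $1880.05, Bob: $2974.95

Alice: $1880.05, Bob: $2974.95


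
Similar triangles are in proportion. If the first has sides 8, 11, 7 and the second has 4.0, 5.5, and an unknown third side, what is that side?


Scale factor = 4.0/8 = 0.5
Missing side = 7 × 0.5
= 3.5

3.5


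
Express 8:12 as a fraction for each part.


Total parts = 8 + 12 = 20
First part: 8/20 = 2/5
Second part: 12/20 = 3/5
= 2/5 and 3/5

2/5 and 3/5


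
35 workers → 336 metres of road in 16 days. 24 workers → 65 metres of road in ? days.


Days ∝ work / workers, so d₂ = d₁ × (m₁/m₂) × (w₂/w₁)
Workers factor (inverse): 35/24 ≈ 1.4583
Work factor (direct): 65/336 ≈ 0.1935
d₂ = 16 × 35/24 × 65/336 = (16 × 35 × 65) / (24 × 336) = 36400/8064
≈ 4.51 days

4.51 days


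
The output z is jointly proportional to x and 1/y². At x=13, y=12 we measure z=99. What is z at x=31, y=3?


z = k·x/y²
Solve for k using the known point: k = z·y²/x = 99×144/13 = 14256/13 ≈ 1096.6154
Now evaluate at x=31, y=3:
z = k × 31 / 9 = (14256 × 31) / (13 × 9) = 441936/117
≈ 3777.2308

3777.2308


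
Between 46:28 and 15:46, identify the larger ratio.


46/28 = 1.6429
15/46 = 0.3261
1.6429 > 0.3261, so 46:28 is greater
= 46:28

46:28


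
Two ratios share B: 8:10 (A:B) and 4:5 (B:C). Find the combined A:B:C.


Match B: multiply A:B by 4 → 32:40
Multiply B:C by 10 → 40:50
Combined: 32:40:50
GCD = 2
= 16:20:25

16:20:25


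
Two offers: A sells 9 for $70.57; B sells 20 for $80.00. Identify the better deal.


Deal A: $70.57/9 = $7.8411/unit
Deal B: $80.00/20 = $4.0000/unit
B is cheaper per unit
= Deal B

Deal B


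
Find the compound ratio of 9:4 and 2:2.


Compound ratio = (9×2) : (4×2)
= 18:8
GCD = 2
= 9:4

9:4


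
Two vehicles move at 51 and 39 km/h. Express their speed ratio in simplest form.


Ratio = 51:39
GCD = 3
Simplified = 17:13
Time ratio (same distance) = 13:17
Speed ratio = 17:13

17:13


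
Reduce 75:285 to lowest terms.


GCD(75, 285) = 15
75/15 : 285/15
= 5:19

5:19


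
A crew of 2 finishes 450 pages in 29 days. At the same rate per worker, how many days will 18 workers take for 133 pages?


Days ∝ work / workers, so d₂ = d₁ × (m₁/m₂) × (w₂/w₁)
Workers factor (inverse): 2/18 ≈ 0.1111
Work factor (direct): 133/450 ≈ 0.2956
d₂ = 29 × 2/18 × 133/450 = (29 × 2 × 133) / (18 × 450) = 7714/8100
≈ 0.95 days

0.95 days


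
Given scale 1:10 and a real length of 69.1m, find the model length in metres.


Model size = real / scale
= 69.1 / 10
= 6.9100 m

6.9100 m


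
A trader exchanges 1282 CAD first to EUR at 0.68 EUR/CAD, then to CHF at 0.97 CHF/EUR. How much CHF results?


Step 1: 1282 CAD × 0.68 = 871.76 EUR
Step 2: 871.76 EUR × 0.97 = 845.61 CHF
Implied rate CAD→CHF = 0.68 × 0.97 = 0.6596
= 845.61 CHF

845.61 CHF


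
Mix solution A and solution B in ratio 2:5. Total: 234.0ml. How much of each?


Total parts = 2 + 5 = 7
solution A: 234.0 × 2/7 = 66.9ml
solution B: 234.0 × 5/7 = 167.1ml
= 66.9ml and 167.1ml

66.9ml and 167.1ml


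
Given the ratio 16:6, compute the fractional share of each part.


Total parts = 16 + 6 = 22
First part: 16/22 = 8/11
Second part: 6/22 = 3/11
= 8/11 and 3/11

8/11 and 3/11


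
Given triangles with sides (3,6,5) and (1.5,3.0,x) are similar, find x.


Scale factor = 1.5/3 = 0.5
Missing side = 5 × 0.5
= 2.5

2.5


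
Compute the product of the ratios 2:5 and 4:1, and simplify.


Compound ratio = (2×4) : (5×1)
= 8:5
GCD = 1
= 8:5

8:5


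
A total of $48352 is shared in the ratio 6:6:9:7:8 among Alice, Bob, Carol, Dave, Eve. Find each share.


Total parts = 6 + 6 + 9 + 7 + 8 = 36
Alice: 48352 × 6/36 = 8058.67
Bob: 48352 × 6/36 = 8058.67
Carol: 48352 × 9/36 = 12088.00
Dave: 48352 × 7/36 = 9401.78
Eve: 48352 × 8/36 = 10744.89
= Alice: $8058.67, Bob: $8058.67, Carol: $12088.00, Dave: $9401.78, Eve: $10744.89

Alice: $8058.67, Bob: $8058.67, Carol: $12088.00, Dave: $9401.78, Eve: $10744.89


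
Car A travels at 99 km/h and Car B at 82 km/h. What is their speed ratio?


Ratio = 99:82
GCD = 1
Simplified = 99:82
Time ratio (same distance) = 82:99
Speed ratio = 99:82

99:82


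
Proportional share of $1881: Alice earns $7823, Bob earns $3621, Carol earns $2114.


Total income = 7823 + 3621 + 2114 = $13558
Alice: $1881 × 7823/13558 = $1085.34
Bob: $1881 × 3621/13558 = $502.37
Carol: $1881 × 2114/13558 = $293.29
= Alice: $1085.34, Bob: $502.37, Carol: $293.29

Alice: $1085.34, Bob: $502.37, Carol: $293.29


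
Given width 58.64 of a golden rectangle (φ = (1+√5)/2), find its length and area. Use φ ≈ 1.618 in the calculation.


φ = (1 + √5) / 2 ≈ 1.618
Length = width × φ = 58.64 × 1.618 = 94.87952
≈ 94.88
Area = width × length = 58.64 × 94.87952 = 5563.7350528 ≈ 5563.74
= Length: 94.88, Area: 5563.74

Length: 94.88, Area: 5563.74


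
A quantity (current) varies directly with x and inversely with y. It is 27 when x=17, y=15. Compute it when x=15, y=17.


z = k·x/y
Solve for k using the known point: k = z·y/x = 27×15/17 = 405/17 ≈ 23.8235
Now evaluate at x=15, y=17:
z = k × 15 / 17 = (405 × 15) / (17 × 17) = 6075/289
≈ 21.0208

21.0208


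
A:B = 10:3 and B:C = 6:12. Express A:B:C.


Match B: multiply A:B by 6 → 60:18
Multiply B:C by 3 → 18:36
Combined: 60:18:36
GCD = 6
= 10:3:6

10:3:6


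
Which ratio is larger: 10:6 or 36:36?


10/6 = 1.6667
36/36 = 1.0000
1.6667 > 1.0000, so 10:6 is greater
= 10:6

10:6


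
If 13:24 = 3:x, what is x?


Cross multiply: 13 × x = 24 × 3
13x = 72
x = 72 / 13
= 5.54

5.54


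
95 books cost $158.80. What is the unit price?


Unit rate = total / quantity
= 158.80 / 95
= $1.67 per unit

$1.67 per unit


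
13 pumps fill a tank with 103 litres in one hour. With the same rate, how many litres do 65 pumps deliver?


Direct proportion: y/x = constant
k = 103/13 ≈ 7.9231
y₂ = k × 65 = 103 × 65 / 13 = 6695/13
= 515.00

515.00


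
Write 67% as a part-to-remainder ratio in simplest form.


67% means 67 parts out of 100; remainder = 33
Part : remainder = 67:33
GCD = 1
= 67:33

67:33


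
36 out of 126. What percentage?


Percentage = (part / whole) × 100
= (36 / 126) × 100
≈ 28.57%

28.57%


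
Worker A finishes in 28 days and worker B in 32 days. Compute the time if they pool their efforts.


Rate of A = 1/28 per day
Rate of B = 1/32 per day
Combined rate = 1/28 + 1/32 = 60/896 ≈ 0.0670 per day
Days = 1 / combined rate = 896/60
≈ 14.93 days

14.93 days


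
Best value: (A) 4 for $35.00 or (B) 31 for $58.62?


Deal A: $35.00/4 = $8.7500/unit
Deal B: $58.62/31 = $1.8910/unit
B is cheaper per unit
= Deal B

Deal B


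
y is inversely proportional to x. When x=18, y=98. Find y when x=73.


Inverse proportion: x × y = constant
k = 18 × 98 = 1764
y₂ = k / 73 = 1764 / 73
= 24.16

24.16


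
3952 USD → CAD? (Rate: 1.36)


Amount × rate = 3952 × 1.36
= 5374.72 CAD

5374.72 CAD


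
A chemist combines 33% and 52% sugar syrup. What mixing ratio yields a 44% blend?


Let x parts of 33% mix with y parts of 52%.
33x + 52y = 44(x + y)
33x + 52y = 44x + 44y
x(33 - 44) = y(44 - 52)
x/y = (52 - 44)/(44 - 33) = 8/11
Simplify: 8:11
= 8:11

8:11


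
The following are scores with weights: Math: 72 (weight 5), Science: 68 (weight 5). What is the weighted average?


Numerator = 72×5 + 68×5
= 360 + 340
= 700
Total weight = 10
Weighted avg = 700/10
= 70.00

70.00


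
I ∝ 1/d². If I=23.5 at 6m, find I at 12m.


I₁d₁² = I₂d₂²
I₂ = I₁ × (d₁/d₂)²
= 23.5 × (6/12)²
= 23.5 × 36/144
= 846/144
= 5.8750

5.8750


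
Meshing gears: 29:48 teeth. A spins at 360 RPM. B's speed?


Gear ratio = 29:48 = 29:48
RPM_B = RPM_A × (teeth_A / teeth_B)
= 360 × (29/48)
= 217.5 RPM

217.5 RPM


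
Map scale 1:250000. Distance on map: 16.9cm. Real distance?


Real distance = map distance × scale
= 16.9cm × 250000
= 4225000 cm = 42250.0 m
= 42.250 km

42.250 km


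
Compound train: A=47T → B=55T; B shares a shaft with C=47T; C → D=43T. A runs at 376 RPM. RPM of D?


Stage 1: RPM_B = RPM_A × t_A/t_B = 376 × 47/55 = 17672/55 ≈ 321.31
B and C share a shaft → RPM_C = RPM_B
Stage 2: RPM_D = RPM_C × t_C/t_D = RPM_A × (t_A×t_C)/(t_B×t_D)
Overall ratio = (47×47)/(55×43) = 2209/2365
RPM_D = 376 × 2209/2365 = 830584/2365
≈ 351.20 RPM

351.20 RPM


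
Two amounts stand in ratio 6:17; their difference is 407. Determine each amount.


Let A = 6k, B = 17k.
17k - 6k = 407
11k = 407 → k = 407/11 = 37
A = 6×37 = 222, B = 17×37 = 629
= A = 222, B = 629

A = 222, B = 629
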